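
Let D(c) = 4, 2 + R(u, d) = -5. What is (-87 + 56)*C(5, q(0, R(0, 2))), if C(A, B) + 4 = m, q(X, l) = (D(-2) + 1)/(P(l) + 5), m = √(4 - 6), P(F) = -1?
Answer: 124 - 31*I*√2 ≈ 124.0 - 43.841*I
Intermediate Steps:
R(u, d) = -7 (R(u, d) = -2 - 5 = -7)
m = I*√2 (m = √(-2) = I*√2 ≈ 1.4142*I)
q(X, l) = 5/4 (q(X, l) = (4 + 1)/(-1 + 5) = 5/4)
C(A, B) = -4 + I*√2
(-87 + 56)*C(5, q(0, R(0, 2))) = (-87 + 56)*(-4 + I*√2) = -31*(-4 + I*√2) = 124 - 31*I*√2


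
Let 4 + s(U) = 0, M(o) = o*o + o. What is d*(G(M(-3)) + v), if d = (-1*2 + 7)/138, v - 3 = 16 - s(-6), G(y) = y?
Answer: 145/138 ≈ 1.0507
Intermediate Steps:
M(o) = o + o² (M(o) = o² + o = o + o²)
s(U) = -4 (s(U) = -4 + 0 = -4)
v = 23 (v = 3 + (16 - 1*(-4)) = 3 + (16 + 4) = 3 + 20 = 23)
d = 5/138 (d = (-2 + 7)*(1/138) = 5*(1/138) = 5/138 ≈ 0.036232)
d*(G(M(-3)) + v) = 5*(-3*(1 - 3) + 23)/138 = 5*(-3*(-2) + 23)/138 = 5*(6 + 23)/138 = (5/138)*29 = 145/138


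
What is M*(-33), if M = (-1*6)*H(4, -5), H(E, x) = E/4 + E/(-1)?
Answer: -594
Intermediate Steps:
H(E, x) = -3*E/4 (H(E, x) = E*(¼) + E*(-1) = E/4 - E = -3*E/4)
M = 18 (M = (-1*6)*(-¾*4) = -6*(-3) = 18)
M*(-33) = 18*(-33) = -594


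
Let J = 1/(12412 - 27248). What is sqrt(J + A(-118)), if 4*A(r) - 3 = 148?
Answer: sqrt(2077255122)/7418 ≈ 6.1441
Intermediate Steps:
J = -1/14836 (J = 1/(-14836) = -1/14836 ≈ -6.7404e-5)
A(r) = 151/4 (A(r) = 3/4 + (1/4)*148 = 3/4 + 37 = 151/4)
sqrt(J + A(-118)) = sqrt(-1/14836 + 151/4) = sqrt(280029/7418) = sqrt(2077255122)/7418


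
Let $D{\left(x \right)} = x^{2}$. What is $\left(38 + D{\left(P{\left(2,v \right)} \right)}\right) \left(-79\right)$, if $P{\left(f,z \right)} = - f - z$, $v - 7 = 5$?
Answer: $-18486$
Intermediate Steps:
$v = 12$ ($v = 7 + 5 = 12$)
$\left(38 + D{\left(P{\left(2,v \right)} \right)}\right) \left(-79\right) = \left(38 + \left(\left(-1\right) 2 - 12\right)^{2}\right) \left(-79\right) = \left(38 + \left(-2 - 12\right)^{2}\right) \left(-79\right) = \left(38 + \left(-14\right)^{2}\right) \left(-79\right) = \left(38 + 196\right) \left(-79\right) = 234 \left(-79\right) = -18486$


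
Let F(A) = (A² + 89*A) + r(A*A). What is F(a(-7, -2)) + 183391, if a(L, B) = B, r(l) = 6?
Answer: 183223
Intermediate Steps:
F(A) = 6 + A² + 89*A (F(A) = (A² + 89*A) + 6 = 6 + A² + 89*A)
F(a(-7, -2)) + 183391 = (6 + (-2)² + 89*(-2)) + 183391 = (6 + 4 - 178) + 183391 = -168 + 183391 = 183223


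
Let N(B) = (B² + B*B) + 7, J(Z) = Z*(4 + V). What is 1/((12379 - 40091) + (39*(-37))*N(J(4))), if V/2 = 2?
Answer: -1/2993077 ≈ -3.3410e-7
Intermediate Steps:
V = 4 (V = 2*2 = 4)
J(Z) = 8*Z (J(Z) = Z*(4 + 4) = Z*8 = 8*Z)
N(B) = 7 + 2*B² (N(B) = (B² + B²) + 7 = 2*B² + 7 = 7 + 2*B²)
1/((12379 - 40091) + (39*(-37))*N(J(4))) = 1/((12379 - 40091) + (39*(-37))*(7 + 2*(8*4)²)) = 1/(-27712 - 1443*(7 + 2*32²)) = 1/(-27712 - 1443*(7 + 2*1024)) = 1/(-27712 - 1443*(7 + 2048)) = 1/(-27712 - 1443*2055) = 1/(-27712 - 2965365) = 1/(-2993077) = -1/2993077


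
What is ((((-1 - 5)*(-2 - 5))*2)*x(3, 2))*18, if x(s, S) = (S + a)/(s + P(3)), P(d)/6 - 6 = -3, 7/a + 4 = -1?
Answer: 216/5 ≈ 43.200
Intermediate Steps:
a = -7/5 (a = 7/(-4 - 1) = 7/(-5) = 7*(-⅕) = -7/5 ≈ -1.4000)
P(d) = 18 (P(d) = 36 + 6*(-3) = 36 - 18 = 18)
x(s, S) = (-7/5 + S)/(18 + s) (x(s, S) = (S - 7/5)/(s + 18) = (-7/5 + S)/(18 + s))
((((-1 - 5)*(-2 - 5))*2)*x(3, 2))*18 = ((((-1 - 5)*(-2 - 5))*2)*((-7/5 + 2)/(18 + 3)))*18 = ((-6*(-7)*2)*((⅗)/21))*18 = ((42*2)*((1/21)*(⅗)))*18 = (84*(1/35))*18 = (12/5)*18 = 216/5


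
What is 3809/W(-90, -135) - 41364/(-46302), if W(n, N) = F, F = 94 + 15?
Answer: 30145499/841153 ≈ 35.838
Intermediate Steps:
F = 109
W(n, N) = 109
3809/W(-90, -135) - 41364/(-46302) = 3809/109 - 41364/(-46302) = 3809*(1/109) - 41364*(-1/46302) = 3809/109 + 6894/7717 = 30145499/841153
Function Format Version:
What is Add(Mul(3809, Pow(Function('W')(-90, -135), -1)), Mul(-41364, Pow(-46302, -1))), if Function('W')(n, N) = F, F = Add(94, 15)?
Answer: Rational(30145499, 841153) ≈ 35.838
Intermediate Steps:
F = 109
Function('W')(n, N) = 109
Add(Mul(3809, Pow(Function('W')(-90, -135), -1)), Mul(-41364, Pow(-46302, -1))) = Add(Mul(3809, Pow(109, -1)), Mul(-41364, Pow(-46302, -1))) = Add(Mul(3809, Rational(1, 109)), Mul(-41364, Rational(-1, 46302))) = Add(Rational(3809, 109), Rational(6894, 7717)) = Rational(30145499, 841153)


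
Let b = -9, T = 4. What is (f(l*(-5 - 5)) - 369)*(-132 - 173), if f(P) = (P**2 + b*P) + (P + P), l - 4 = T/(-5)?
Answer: -268095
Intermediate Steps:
l = 16/5 (l = 4 + 4/(-5) = 4 + 4*(-1/5) = 4 - 4/5 = 16/5 ≈ 3.2000)
f(P) = P**2 - 7*P (f(P) = (P**2 - 9*P) + (P + P) = (P**2 - 9*P) + 2*P = P**2 - 7*P)
(f(l*(-5 - 5)) - 369)*(-132 - 173) = ((16*(-5 - 5)/5)*(-7 + 16*(-5 - 5)/5) - 369)*(-132 - 173) = (((16/5)*(-10))*(-7 + (16/5)*(-10)) - 369)*(-305) = (-32*(-7 - 32) - 369)*(-305) = (-32*(-39) - 369)*(-305) = (1248 - 369)*(-305) = 879*(-305) = -268095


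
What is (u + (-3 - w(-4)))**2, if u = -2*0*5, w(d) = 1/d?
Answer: 121/16 ≈ 7.5625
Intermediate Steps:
u = 0 (u = 0*5 = 0)
(u + (-3 - w(-4)))**2 = (0 + (-3 - 1/(-4)))**2 = (0 + (-3 - 1*(-1/4)))**2 = (0 + (-3 + 1/4))**2 = (0 - 11/4)**2 = (-11/4)**2 = 121/16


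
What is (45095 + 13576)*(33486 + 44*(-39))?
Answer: 1863977670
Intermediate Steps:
(45095 + 13576)*(33486 + 44*(-39)) = 58671*(33486 - 1716) = 58671*31770 = 1863977670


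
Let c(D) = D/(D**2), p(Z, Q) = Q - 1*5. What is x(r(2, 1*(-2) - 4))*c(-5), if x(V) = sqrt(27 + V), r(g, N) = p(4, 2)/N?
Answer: -sqrt(110)/10 ≈ -1.0488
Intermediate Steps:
p(Z, Q) = -5 + Q (p(Z, Q) = Q - 5 = -5 + Q)
r(g, N) = -3/N (r(g, N) = (-5 + 2)/N = -3/N)
c(D) = 1/D (c(D) = D/D**2 = 1/D)
x(r(2, 1*(-2) - 4))*c(-5) = sqrt(27 - 3/(1*(-2) - 4))/(-5) = sqrt(27 - 3/(-2 - 4))*(-1/5) = sqrt(27 - 3/(-6))*(-1/5) = sqrt(27 - 3*(-1/6))*(-1/5) = sqrt(27 + 1/2)*(-1/5) = sqrt(55/2)*(-1/5) = (sqrt(110)/2)*(-1/5) = -sqrt(110)/10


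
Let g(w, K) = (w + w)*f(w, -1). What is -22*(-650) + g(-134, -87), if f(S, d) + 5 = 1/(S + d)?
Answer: 2111668/135 ≈ 15642.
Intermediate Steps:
f(S, d) = -5 + 1/(S + d)
g(w, K) = 2*w*(6 - 5*w)/(-1 + w) (g(w, K) = (w + w)*((1 - 5*w - 5*(-1))/(w - 1)) = (2*w)*((1 - 5*w + 5)/(-1 + w)) = (2*w)*((6 - 5*w)/(-1 + w)) = 2*w*(6 - 5*w)/(-1 + w))
-22*(-650) + g(-134, -87) = -22*(-650) + 2*(-134)*(6 - 5*(-134))/(-1 - 134) = 14300 + 2*(-134)*(6 + 670)/(-135) = 14300 + 2*(-134)*(-1/135)*676 = 14300 + 181168/135 = 2111668/135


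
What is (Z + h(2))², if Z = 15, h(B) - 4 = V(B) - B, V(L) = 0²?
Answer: 289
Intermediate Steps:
V(L) = 0
h(B) = 4 - B (h(B) = 4 + (0 - B) = 4 - B)
(Z + h(2))² = (15 + (4 - 1*2))² = (15 + (4 - 2))² = (15 + 2)² = 17² = 289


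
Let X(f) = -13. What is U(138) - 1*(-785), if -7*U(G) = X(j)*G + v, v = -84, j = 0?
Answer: 7373/7 ≈ 1053.3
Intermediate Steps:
U(G) = 12 + 13*G/7 (U(G) = -(-13*G - 84)/7 = -(-84 - 13*G)/7 = 12 + 13*G/7)
U(138) - 1*(-785) = (12 + (13/7)*138) - 1*(-785) = (12 + 1794/7) + 785 = 1878/7 + 785 = 7373/7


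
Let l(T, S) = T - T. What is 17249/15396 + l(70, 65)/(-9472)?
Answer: 17249/15396 ≈ 1.1204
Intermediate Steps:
l(T, S) = 0
17249/15396 + l(70, 65)/(-9472) = 17249/15396 + 0/(-9472) = 17249*(1/15396) + 0*(-1/9472) = 17249/15396 + 0 = 17249/15396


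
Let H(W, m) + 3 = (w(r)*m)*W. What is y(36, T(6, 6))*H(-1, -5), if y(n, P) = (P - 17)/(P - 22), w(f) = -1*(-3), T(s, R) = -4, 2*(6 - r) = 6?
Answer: 126/13 ≈ 9.6923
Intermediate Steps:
r = 3 (r = 6 - ½*6 = 6 - 3 = 3)
w(f) = 3
y(n, P) = (-17 + P)/(-22 + P)
H(W, m) = -3 + 3*W*m (H(W, m) = -3 + (3*m)*W = -3 + 3*W*m)
y(36, T(6, 6))*H(-1, -5) = ((-17 - 4)/(-22 - 4))*(-3 + 3*(-1)*(-5)) = (-21/(-26))*(-3 + 15) = -1/26*(-21)*12 = (21/26)*12 = 126/13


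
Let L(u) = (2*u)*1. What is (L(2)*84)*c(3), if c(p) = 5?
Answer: 1680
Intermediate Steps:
L(u) = 2*u
(L(2)*84)*c(3) = ((2*2)*84)*5 = (4*84)*5 = 336*5 = 1680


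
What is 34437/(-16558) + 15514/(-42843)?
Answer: -1732265203/709394394 ≈ -2.4419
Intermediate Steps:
34437/(-16558) + 15514/(-42843) = 34437*(-1/16558) + 15514*(-1/42843) = -34437/16558 - 15514/42843 = -1732265203/709394394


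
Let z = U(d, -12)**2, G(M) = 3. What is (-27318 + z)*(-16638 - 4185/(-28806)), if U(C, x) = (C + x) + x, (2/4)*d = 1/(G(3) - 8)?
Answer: 53364003424473/120025 ≈ 4.4461e+8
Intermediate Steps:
d = -2/5 (d = 2/(3 - 8) = 2/(-5) = 2*(-1/5) = -2/5 ≈ -0.40000)
U(C, x) = C + 2*x
z = 14884/25 (z = (-2/5 + 2*(-12))**2 = (-2/5 - 24)**2 = (-122/5)**2 = 14884/25 ≈ 595.36)
(-27318 + z)*(-16638 - 4185/(-28806)) = (-27318 + 14884/25)*(-16638 - 4185/(-28806)) = -668066*(-16638 - 4185*(-1/28806))/25 = -668066*(-16638 + 1395/9602)/25 = -668066/25*(-159756681/9602) = 53364003424473/120025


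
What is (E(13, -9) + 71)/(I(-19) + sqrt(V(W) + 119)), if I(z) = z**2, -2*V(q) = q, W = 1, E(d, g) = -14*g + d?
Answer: 30324/52081 - 42*sqrt(474)/52081 ≈ 0.56469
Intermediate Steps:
E(d, g) = d - 14*g
V(q) = -q/2
(E(13, -9) + 71)/(I(-19) + sqrt(V(W) + 119)) = ((13 - 14*(-9)) + 71)/((-19)**2 + sqrt(-1/2*1 + 119)) = ((13 + 126) + 71)/(361 + sqrt(-1/2 + 119)) = (139 + 71)/(361 + sqrt(237/2)) = 210/(361 + sqrt(474)/2)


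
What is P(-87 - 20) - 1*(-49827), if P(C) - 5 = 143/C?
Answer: 5331881/107 ≈ 49831.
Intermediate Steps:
P(C) = 5 + 143/C
P(-87 - 20) - 1*(-49827) = (5 + 143/(-87 - 20)) - 1*(-49827) = (5 + 143/(-107)) + 49827 = (5 + 143*(-1/107)) + 49827 = (5 - 143/107) + 49827 = 392/107 + 49827 = 5331881/107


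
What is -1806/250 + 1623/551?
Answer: -294678/68875 ≈ -4.2784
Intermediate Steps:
-1806/250 + 1623/551 = -1806*1/250 + 1623*(1/551) = -903/125 + 1623/551 = -294678/68875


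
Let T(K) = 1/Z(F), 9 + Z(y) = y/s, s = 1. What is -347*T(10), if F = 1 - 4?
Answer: 347/12 ≈ 28.917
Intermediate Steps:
F = -3
Z(y) = -9 + y (Z(y) = -9 + y/1 = -9 + y*1 = -9 + y)
T(K) = -1/12 (T(K) = 1/(-9 - 3) = 1/(-12) = -1/12)
-347*T(10) = -347*(-1/12) = 347/12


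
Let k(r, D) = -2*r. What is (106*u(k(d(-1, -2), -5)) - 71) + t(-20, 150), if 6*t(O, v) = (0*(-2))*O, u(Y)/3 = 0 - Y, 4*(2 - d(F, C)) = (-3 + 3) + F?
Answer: 1360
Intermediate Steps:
d(F, C) = 2 - F/4 (d(F, C) = 2 - ((-3 + 3) + F)/4 = 2 - (0 + F)/4 = 2 - F/4)
u(Y) = -3*Y (u(Y) = 3*(0 - Y) = 3*(-Y) = -3*Y)
t(O, v) = 0 (t(O, v) = ((0*(-2))*O)/6 = (0*O)/6 = (⅙)*0 = 0)
(106*u(k(d(-1, -2), -5)) - 71) + t(-20, 150) = (106*(-(-6)*(2 - ¼*(-1))) - 71) + 0 = (106*(-(-6)*(2 + ¼)) - 71) + 0 = (106*(-(-6)*9/4) - 71) + 0 = (106*(-3*(-9/2)) - 71) + 0 = (106*(27/2) - 71) + 0 = (1431 - 71) + 0 = 1360 + 0 = 1360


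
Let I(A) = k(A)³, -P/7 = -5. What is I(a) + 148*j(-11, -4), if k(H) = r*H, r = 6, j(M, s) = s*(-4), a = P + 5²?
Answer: 46658368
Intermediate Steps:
P = 35 (P = -7*(-5) = 35)
a = 60 (a = 35 + 5² = 35 + 25 = 60)
j(M, s) = -4*s
k(H) = 6*H
I(A) = 216*A³ (I(A) = (6*A)³ = 216*A³)
I(a) + 148*j(-11, -4) = 216*60³ + 148*(-4*(-4)) = 216*216000 + 148*16 = 46656000 + 2368 = 46658368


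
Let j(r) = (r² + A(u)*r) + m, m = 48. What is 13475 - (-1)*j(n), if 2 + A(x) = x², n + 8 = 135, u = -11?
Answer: 44765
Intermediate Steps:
n = 127 (n = -8 + 135 = 127)
A(x) = -2 + x²
j(r) = 48 + r² + 119*r (j(r) = (r² + (-2 + (-11)²)*r) + 48 = (r² + (-2 + 121)*r) + 48 = (r² + 119*r) + 48 = 48 + r² + 119*r)
13475 - (-1)*j(n) = 13475 - (-1)*(48 + 127² + 119*127) = 13475 - (-1)*(48 + 16129 + 15113) = 13475 - (-1)*31290 = 13475 - 1*(-31290) = 13475 + 31290 = 44765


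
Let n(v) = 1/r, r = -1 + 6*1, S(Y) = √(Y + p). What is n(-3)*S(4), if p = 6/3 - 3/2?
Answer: 3*√2/10 ≈ 0.42426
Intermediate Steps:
p = ½ (p = 6*(⅓) - 3*½ = 2 - 3/2 = ½ ≈ 0.50000)
S(Y) = √(½ + Y) (S(Y) = √(Y + ½) = √(½ + Y))
r = 5 (r = -1 + 6 = 5)
n(v) = ⅕ (n(v) = 1/5 = ⅕)
n(-3)*S(4) = (√(2 + 4*4)/2)/5 = (√(2 + 16)/2)/5 = (√18/2)/5 = ((3*√2)/2)/5 = (3*√2/2)/5 = 3*√2/10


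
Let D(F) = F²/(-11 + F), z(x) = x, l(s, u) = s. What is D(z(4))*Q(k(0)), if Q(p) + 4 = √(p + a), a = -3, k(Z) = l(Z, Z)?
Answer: 64/7 - 16*I*√3/7 ≈ 9.1429 - 3.959*I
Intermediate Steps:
k(Z) = Z
D(F) = F²/(-11 + F)
Q(p) = -4 + √(-3 + p) (Q(p) = -4 + √(p - 3) = -4 + √(-3 + p))
D(z(4))*Q(k(0)) = (4²/(-11 + 4))*(-4 + √(-3 + 0)) = (16/(-7))*(-4 + √(-3)) = (16*(-⅐))*(-4 + I*√3) = -16*(-4 + I*√3)/7 = 64/7 - 16*I*√3/7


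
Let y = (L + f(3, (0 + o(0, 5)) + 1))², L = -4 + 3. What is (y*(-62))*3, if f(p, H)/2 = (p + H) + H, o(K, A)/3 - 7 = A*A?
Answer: -28727514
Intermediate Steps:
o(K, A) = 21 + 3*A² (o(K, A) = 21 + 3*(A*A) = 21 + 3*A²)
f(p, H) = 2*p + 4*H (f(p, H) = 2*((p + H) + H) = 2*((H + p) + H) = 2*(p + 2*H) = 2*p + 4*H)
L = -1
y = 154449 (y = (-1 + (2*3 + 4*((0 + (21 + 3*5²)) + 1)))² = (-1 + (6 + 4*((0 + (21 + 3*25)) + 1)))² = (-1 + (6 + 4*((0 + (21 + 75)) + 1)))² = (-1 + (6 + 4*((0 + 96) + 1)))² = (-1 + (6 + 4*(96 + 1)))² = (-1 + (6 + 4*97))² = (-1 + (6 + 388))² = (-1 + 394)² = 393² = 154449)
(y*(-62))*3 = (154449*(-62))*3 = -9575838*3 = -28727514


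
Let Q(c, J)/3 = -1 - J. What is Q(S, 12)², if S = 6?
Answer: 1521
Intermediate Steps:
Q(c, J) = -3 - 3*J (Q(c, J) = 3*(-1 - J) = -3 - 3*J)
Q(S, 12)² = (-3 - 3*12)² = (-3 - 36)² = (-39)² = 1521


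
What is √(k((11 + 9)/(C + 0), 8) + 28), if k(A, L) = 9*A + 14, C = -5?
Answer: √6 ≈ 2.4495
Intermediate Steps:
k(A, L) = 14 + 9*A
√(k((11 + 9)/(C + 0), 8) + 28) = √((14 + 9*((11 + 9)/(-5 + 0))) + 28) = √((14 + 9*(20/(-5))) + 28) = √((14 + 9*(20*(-⅕))) + 28) = √((14 + 9*(-4)) + 28) = √((14 - 36) + 28) = √(-22 + 28) = √6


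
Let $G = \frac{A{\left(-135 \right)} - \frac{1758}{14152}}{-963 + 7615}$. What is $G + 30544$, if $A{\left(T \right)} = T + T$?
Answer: $\frac{1437690484889}{47069552} \approx 30544.0$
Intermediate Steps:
$A{\left(T \right)} = 2 T$
$G = - \frac{1911399}{47069552}$ ($G = \frac{2 \left(-135\right) - \frac{1758}{14152}}{-963 + 7615} = \frac{-270 - \frac{879}{7076}}{6652} = \left(-270 - \frac{879}{7076}\right) \frac{1}{6652} = \left(- \frac{1911399}{7076}\right) \frac{1}{6652} = - \frac{1911399}{47069552} \approx -0.040608$)
$G + 30544 = - \frac{1911399}{47069552} + 30544 = \frac{1437690484889}{47069552}$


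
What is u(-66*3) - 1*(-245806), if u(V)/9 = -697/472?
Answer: 116014159/472 ≈ 2.4579e+5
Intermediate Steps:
u(V) = -6273/472 (u(V) = 9*(-697/472) = -6273/472)
u(-66*3) - 1*(-245806) = -6273/472 - 1*(-245806) = -6273/472 + 245806 = 116014159/472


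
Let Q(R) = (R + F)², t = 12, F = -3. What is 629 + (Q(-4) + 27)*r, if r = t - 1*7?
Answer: 1009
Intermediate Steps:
r = 5 (r = 12 - 1*7 = 12 - 7 = 5)
Q(R) = (-3 + R)² (Q(R) = (R - 3)² = (-3 + R)²)
629 + (Q(-4) + 27)*r = 629 + ((-3 - 4)² + 27)*5 = 629 + ((-7)² + 27)*5 = 629 + (49 + 27)*5 = 629 + 76*5 = 629 + 380 = 1009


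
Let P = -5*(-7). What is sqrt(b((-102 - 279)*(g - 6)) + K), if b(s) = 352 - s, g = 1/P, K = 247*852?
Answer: sqrt(255438085)/35 ≈ 456.64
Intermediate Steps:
K = 210444
P = 35
g = 1/35 ≈ 0.028571
sqrt(b((-102 - 279)*(g - 6)) + K) = sqrt((352 - (-102 - 279)*(1/35 - 6)) + 210444) = sqrt((352 - (-381)*(-209)/35) + 210444) = sqrt((352 - 1*79629/35) + 210444) = sqrt((352 - 79629/35) + 210444) = sqrt(-67309/35 + 210444) = sqrt(7298231/35) = sqrt(255438085)/35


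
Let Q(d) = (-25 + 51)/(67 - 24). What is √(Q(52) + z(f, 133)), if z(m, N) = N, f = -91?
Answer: √247035/43 ≈ 11.559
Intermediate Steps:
Q(d) = 26/43
√(Q(52) + z(f, 133)) = √(26/43 + 133) = √(5745/43) = √247035/43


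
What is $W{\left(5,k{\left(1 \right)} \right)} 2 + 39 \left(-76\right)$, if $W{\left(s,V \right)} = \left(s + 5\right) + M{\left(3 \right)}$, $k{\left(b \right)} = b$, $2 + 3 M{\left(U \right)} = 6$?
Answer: $- \frac{8824}{3} \approx -2941.3$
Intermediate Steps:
$M{\left(U \right)} = \frac{4}{3}$ ($M{\left(U \right)} = - \frac{2}{3} + \frac{1}{3} \cdot 6 = - \frac{2}{3} + 2 = \frac{4}{3}$)
$W{\left(s,V \right)} = \frac{19}{3} + s$ ($W{\left(s,V \right)} = \left(s + 5\right) + \frac{4}{3} = \left(5 + s\right) + \frac{4}{3} = \frac{19}{3} + s$)
$W{\left(5,k{\left(1 \right)} \right)} 2 + 39 \left(-76\right) = \left(\frac{19}{3} + 5\right) 2 + 39 \left(-76\right) = \frac{34}{3} \cdot 2 - 2964 = \frac{68}{3} - 2964 = - \frac{8824}{3}$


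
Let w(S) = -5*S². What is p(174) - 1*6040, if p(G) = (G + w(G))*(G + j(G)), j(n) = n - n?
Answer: -26315884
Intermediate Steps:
j(n) = 0
p(G) = G*(G - 5*G²) (p(G) = (G - 5*G²)*(G + 0) = (G - 5*G²)*G = G*(G - 5*G²))
p(174) - 1*6040 = 174²*(1 - 5*174) - 1*6040 = 30276*(1 - 870) - 6040 = 30276*(-869) - 6040 = -26309844 - 6040 = -26315884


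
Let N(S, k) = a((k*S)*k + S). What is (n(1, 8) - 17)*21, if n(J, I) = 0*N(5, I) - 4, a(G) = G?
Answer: -441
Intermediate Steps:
N(S, k) = S + S*k² (N(S, k) = (k*S)*k + S = (S*k)*k + S = S*k² + S = S + S*k²)
n(J, I) = -4 (n(J, I) = 0*(5*(1 + I²)) - 4 = 0*(5 + 5*I²) - 4 = 0 - 4 = -4)
(n(1, 8) - 17)*21 = (-4 - 17)*21 = -21*21 = -441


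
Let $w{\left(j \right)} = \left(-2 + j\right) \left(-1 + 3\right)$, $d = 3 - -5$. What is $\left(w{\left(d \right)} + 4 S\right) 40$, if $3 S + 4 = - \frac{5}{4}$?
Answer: $200$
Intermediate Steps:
$S = - \frac{7}{4}$ ($S = - \frac{4}{3} + \frac{\left(-5\right) \frac{1}{4}}{3} = - \frac{4}{3} + \frac{1}{3} \left(- \frac{5}{4}\right) = - \frac{4}{3} - \frac{5}{12} = - \frac{7}{4} \approx -1.75$)
$d = 8$ ($d = 3 + 5 = 8$)
$w{\left(j \right)} = -4 + 2 j$ ($w{\left(j \right)} = \left(-2 + j\right) 2 = -4 + 2 j$)
$\left(w{\left(d \right)} + 4 S\right) 40 = \left(\left(-4 + 2 \cdot 8\right) + 4 \left(- \frac{7}{4}\right)\right) 40 = \left(\left(-4 + 16\right) - 7\right) 40 = \left(12 - 7\right) 40 = 5 \cdot 40 = 200$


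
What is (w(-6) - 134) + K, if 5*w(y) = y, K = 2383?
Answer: 11239/5 ≈ 2247.8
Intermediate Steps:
w(y) = y/5
(w(-6) - 134) + K = ((⅕)*(-6) - 134) + 2383 = (-6/5 - 134) + 2383 = -676/5 + 2383 = 11239/5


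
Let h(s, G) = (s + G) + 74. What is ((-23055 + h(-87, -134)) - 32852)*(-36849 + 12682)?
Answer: 1354657018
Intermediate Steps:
h(s, G) = 74 + G + s (h(s, G) = (G + s) + 74 = 74 + G + s)
((-23055 + h(-87, -134)) - 32852)*(-36849 + 12682) = ((-23055 + (74 - 134 - 87)) - 32852)*(-36849 + 12682) = ((-23055 - 147) - 32852)*(-24167) = (-23202 - 32852)*(-24167) = -56054*(-24167) = 1354657018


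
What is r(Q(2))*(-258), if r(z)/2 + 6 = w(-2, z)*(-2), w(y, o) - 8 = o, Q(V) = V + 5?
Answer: 18576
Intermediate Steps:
Q(V) = 5 + V
w(y, o) = 8 + o
r(z) = -44 - 4*z (r(z) = -12 + 2*((8 + z)*(-2)) = -12 + 2*(-16 - 2*z) = -12 + (-32 - 4*z) = -44 - 4*z)
r(Q(2))*(-258) = (-44 - 4*(5 + 2))*(-258) = (-44 - 4*7)*(-258) = (-44 - 28)*(-258) = -72*(-258) = 18576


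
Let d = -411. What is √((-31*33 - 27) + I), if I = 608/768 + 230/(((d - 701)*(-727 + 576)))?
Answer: I*√66559055654946/251868 ≈ 32.391*I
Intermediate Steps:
I = 399481/503736 (I = 608/768 + 230/(((-411 - 701)*(-727 + 576))) = 608*(1/768) + 230/((-1112*(-151))) = 19/24 + 230/167912 = 19/24 + 230*(1/167912) = 19/24 + 115/83956 = 399481/503736 ≈ 0.79304)
√((-31*33 - 27) + I) = √((-31*33 - 27) + 399481/503736) = √((-1023 - 27) + 399481/503736) = √(-1050 + 399481/503736) = √(-528523319/503736) = I*√66559055654946/251868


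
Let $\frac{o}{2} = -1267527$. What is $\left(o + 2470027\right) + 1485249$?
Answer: $1420222$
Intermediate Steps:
$o = -2535054$ ($o = 2 \left(-1267527\right) = -2535054$)
$\left(o + 2470027\right) + 1485249 = \left(-2535054 + 2470027\right) + 1485249 = -65027 + 1485249 = 1420222$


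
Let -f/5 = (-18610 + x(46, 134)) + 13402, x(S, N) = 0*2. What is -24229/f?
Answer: -24229/26040 ≈ -0.93045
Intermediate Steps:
x(S, N) = 0
f = 26040 (f = -5*((-18610 + 0) + 13402) = -5*(-18610 + 13402) = -5*(-5208) = 26040)
-24229/f = -24229/26040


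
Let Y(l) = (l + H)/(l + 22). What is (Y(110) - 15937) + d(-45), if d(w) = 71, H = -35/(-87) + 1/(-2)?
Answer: -364391165/22968 ≈ -15865.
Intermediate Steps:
H = -17/174 (H = -35*(-1/87) + 1*(-½) = 35/87 - ½ = -17/174 ≈ -0.097701)
Y(l) = (-17/174 + l)/(22 + l) (Y(l) = (l - 17/174)/(l + 22) = (-17/174 + l)/(22 + l))
(Y(110) - 15937) + d(-45) = ((-17/174 + 110)/(22 + 110) - 15937) + 71 = ((19123/174)/132 - 15937) + 71 = ((1/132)*(19123/174) - 15937) + 71 = (19123/22968 - 15937) + 71 = -366021893/22968 + 71 = -364391165/22968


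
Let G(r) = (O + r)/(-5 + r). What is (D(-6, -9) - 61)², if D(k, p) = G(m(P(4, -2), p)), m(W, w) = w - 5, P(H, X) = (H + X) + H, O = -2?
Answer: 1306449/361 ≈ 3619.0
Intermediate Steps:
P(H, X) = X + 2*H
m(W, w) = -5 + w
G(r) = (-2 + r)/(-5 + r)
D(k, p) = (-7 + p)/(-10 + p) (D(k, p) = (-2 + (-5 + p))/(-5 + (-5 + p)) = (-7 + p)/(-10 + p))
(D(-6, -9) - 61)² = ((-7 - 9)/(-10 - 9) - 61)² = (-16/(-19) - 61)² = (-1/19*(-16) - 61)² = (16/19 - 61)² = (-1143/19)² = 1306449/361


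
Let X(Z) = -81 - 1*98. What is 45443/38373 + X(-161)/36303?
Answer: 182538718/154783891 ≈ 1.1793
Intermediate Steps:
X(Z) = -179 (X(Z) = -81 - 98 = -179)
45443/38373 + X(-161)/36303 = 45443/38373 - 179/36303 = 182538718/154783891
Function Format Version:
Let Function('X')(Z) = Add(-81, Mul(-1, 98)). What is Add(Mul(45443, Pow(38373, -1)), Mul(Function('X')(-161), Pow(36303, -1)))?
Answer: Rational(182538718, 154783891) ≈ 1.1793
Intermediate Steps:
Function('X')(Z) = -179 (Function('X')(Z) = Add(-81, -98) = -179)
Add(Mul(45443, Pow(38373, -1)), Mul(Function('X')(-161), Pow(36303, -1))) = Add(Mul(45443, Pow(38373, -1)), Mul(-179, Pow(36303, -1))) = Add(Mul(45443, Rational(1, 38373)), Mul(-179, Rational(1, 36303))) = Add(Rational(45443, 38373), Rational(-179, 36303)) = Rational(182538718, 154783891)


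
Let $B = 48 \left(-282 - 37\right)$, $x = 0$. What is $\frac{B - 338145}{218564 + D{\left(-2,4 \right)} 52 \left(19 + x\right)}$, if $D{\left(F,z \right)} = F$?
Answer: $- \frac{117819}{72196} \approx -1.6319$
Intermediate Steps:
$B = -15312$ ($B = 48 \left(-319\right) = -15312$)
$\frac{B - 338145}{218564 + D{\left(-2,4 \right)} 52 \left(19 + x\right)} = \frac{-15312 - 338145}{218564 + \left(-2\right) 52 \left(19 + 0\right)} = - \frac{353457}{218564 - 1976} = - \frac{353457}{216588} = \left(-353457\right) \frac{1}{216588} = - \frac{117819}{72196}$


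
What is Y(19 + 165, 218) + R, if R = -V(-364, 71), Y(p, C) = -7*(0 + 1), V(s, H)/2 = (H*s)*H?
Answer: 3669841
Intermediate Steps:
V(s, H) = 2*s*H**2 (V(s, H) = 2*((H*s)*H) = 2*(s*H**2) = 2*s*H**2)
Y(p, C) = -7 (Y(p, C) = -7*1 = -7)
R = 3669848 (R = -2*(-364)*71**2 = -2*(-364)*5041 = -1*(-3669848) = 3669848)
Y(19 + 165, 218) + R = -7 + 3669848 = 3669841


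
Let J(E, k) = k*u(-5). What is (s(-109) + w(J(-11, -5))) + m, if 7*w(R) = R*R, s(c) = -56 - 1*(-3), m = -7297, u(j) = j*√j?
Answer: -54575/7 ≈ -7796.4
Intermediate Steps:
u(j) = j^(3/2)
s(c) = -53 (s(c) = -56 + 3 = -53)
J(E, k) = -5*I*k*√5 (J(E, k) = k*(-5)^(3/2) = k*(-5*I*√5) = -5*I*k*√5)
w(R) = R²/7 (w(R) = (R*R)/7 = R²/7)
(s(-109) + w(J(-11, -5))) + m = (-53 + (-5*I*(-5)*√5)²/7) - 7297 = (-53 + (25*I*√5)²/7) - 7297 = (-53 + (⅐)*(-3125)) - 7297 = (-53 - 3125/7) - 7297 = -3496/7 - 7297 = -54575/7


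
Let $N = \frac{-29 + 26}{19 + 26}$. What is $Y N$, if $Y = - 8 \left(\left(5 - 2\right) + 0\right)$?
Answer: $\frac{8}{5} \approx 1.6$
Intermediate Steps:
$Y = -24$ ($Y = - 8 \left(3 + 0\right) = \left(-8\right) 3 = -24$)
$N = - \frac{1}{15}$ ($N = - \frac{3}{45} = \left(-3\right) \frac{1}{45} = - \frac{1}{15} \approx -0.066667$)
$Y N = \left(-24\right) \left(- \frac{1}{15}\right) = \frac{8}{5}$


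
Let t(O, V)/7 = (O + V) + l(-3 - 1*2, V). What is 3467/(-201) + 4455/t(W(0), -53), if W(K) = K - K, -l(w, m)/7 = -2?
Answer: -613982/18291 ≈ -33.567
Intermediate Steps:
l(w, m) = 14 (l(w, m) = -7*(-2) = 14)
W(K) = 0
t(O, V) = 98 + 7*O + 7*V (t(O, V) = 7*((O + V) + 14) = 7*(14 + O + V) = 98 + 7*O + 7*V)
3467/(-201) + 4455/t(W(0), -53) = 3467/(-201) + 4455/(98 + 7*0 + 7*(-53)) = 3467*(-1/201) + 4455/(98 + 0 - 371) = -3467/201 + 4455/(-273) = -3467/201 + 4455*(-1/273) = -3467/201 - 1485/91 = -613982/18291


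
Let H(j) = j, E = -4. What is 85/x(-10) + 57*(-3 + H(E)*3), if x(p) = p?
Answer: -1727/2 ≈ -863.50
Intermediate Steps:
85/x(-10) + 57*(-3 + H(E)*3) = 85/(-10) + 57*(-3 - 4*3) = 85*(-1/10) + 57*(-3 - 12) = -17/2 + 57*(-15) = -17/2 - 855 = -1727/2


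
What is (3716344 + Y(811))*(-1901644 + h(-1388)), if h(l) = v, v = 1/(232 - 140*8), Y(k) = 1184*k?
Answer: -329047196873161/37 ≈ -8.8932e+12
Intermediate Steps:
v = -1/888 (v = 1/(232 - 1120) = 1/(-888) = -1/888 ≈ -0.0011261)
h(l) = -1/888
(3716344 + Y(811))*(-1901644 + h(-1388)) = (3716344 + 1184*811)*(-1901644 - 1/888) = (3716344 + 960224)*(-1688659873/888) = 4676568*(-1688659873/888) = -329047196873161/37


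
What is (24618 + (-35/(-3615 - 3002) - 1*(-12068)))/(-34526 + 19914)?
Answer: -242751297/96687604 ≈ -2.5107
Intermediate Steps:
(24618 + (-35/(-3615 - 3002) - 1*(-12068)))/(-34526 + 19914) = (24618 + (-35/(-6617) + 12068))/(-14612) = (24618 + (-35*(-1/6617) + 12068))*(-1/14612) = (24618 + (35/6617 + 12068))*(-1/14612) = (24618 + 79853991/6617)*(-1/14612) = (242751297/6617)*(-1/14612) = -242751297/96687604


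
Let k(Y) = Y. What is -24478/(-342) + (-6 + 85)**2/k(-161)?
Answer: 903268/27531 ≈ 32.809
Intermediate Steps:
-24478/(-342) + (-6 + 85)**2/k(-161) = -24478/(-342) + (-6 + 85)**2/(-161) = -24478*(-1/342) + 79**2*(-1/161) = 12239/171 + 6241*(-1/161) = 12239/171 - 6241/161 = 903268/27531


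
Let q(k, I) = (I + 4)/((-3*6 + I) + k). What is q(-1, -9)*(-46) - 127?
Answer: -1893/14 ≈ -135.21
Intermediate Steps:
q(k, I) = (4 + I)/(-18 + I + k) (q(k, I) = (4 + I)/((-18 + I) + k) = (4 + I)/(-18 + I + k))
q(-1, -9)*(-46) - 127 = ((4 - 9)/(-18 - 9 - 1))*(-46) - 127 = (-5/(-28))*(-46) - 127 = -1/28*(-5)*(-46) - 127 = (5/28)*(-46) - 127 = -115/14 - 127 = -1893/14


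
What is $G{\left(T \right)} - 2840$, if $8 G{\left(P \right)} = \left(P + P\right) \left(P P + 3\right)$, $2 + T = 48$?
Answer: $\frac{43057}{2} \approx 21529.0$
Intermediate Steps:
$T = 46$ ($T = -2 + 48 = 46$)
$G{\left(P \right)} = \frac{P \left(3 + P^{2}\right)}{4}$ ($G{\left(P \right)} = \frac{\left(P + P\right) \left(P P + 3\right)}{8} = \frac{2 P \left(P^{2} + 3\right)}{8} = \frac{2 P \left(3 + P^{2}\right)}{8} = \frac{P \left(3 + P^{2}\right)}{4}$)
$G{\left(T \right)} - 2840 = \frac{1}{4} \cdot 46 \left(3 + 46^{2}\right) - 2840 = \frac{1}{4} \cdot 46 \left(3 + 2116\right) - 2840 = \frac{1}{4} \cdot 46 \cdot 2119 - 2840 = \frac{48737}{2} - 2840 = \frac{43057}{2}$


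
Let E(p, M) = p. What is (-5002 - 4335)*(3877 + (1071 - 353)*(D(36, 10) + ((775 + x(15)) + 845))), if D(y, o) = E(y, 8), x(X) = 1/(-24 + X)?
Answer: -100235001239/9 ≈ -1.1137e+10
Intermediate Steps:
D(y, o) = y
(-5002 - 4335)*(3877 + (1071 - 353)*(D(36, 10) + ((775 + x(15)) + 845))) = (-5002 - 4335)*(3877 + (1071 - 353)*(36 + ((775 + 1/(-24 + 15)) + 845))) = -9337*(3877 + 718*(36 + ((775 + 1/(-9)) + 845))) = -9337*(3877 + 718*(36 + ((775 - ⅑) + 845))) = -9337*(3877 + 718*(36 + (6974/9 + 845))) = -9337*(3877 + 718*(36 + 14579/9)) = -9337*(3877 + 718*(14903/9)) = -9337*(3877 + 10700354/9) = -9337*10735247/9 = -100235001239/9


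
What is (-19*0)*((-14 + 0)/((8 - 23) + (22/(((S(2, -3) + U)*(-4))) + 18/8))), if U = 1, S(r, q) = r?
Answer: 0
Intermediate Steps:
(-19*0)*((-14 + 0)/((8 - 23) + (22/(((S(2, -3) + U)*(-4))) + 18/8))) = (-19*0)*((-14 + 0)/((8 - 23) + (22/(((2 + 1)*(-4))) + 18/8))) = 0*(-14/(-15 + (22/((3*(-4))) + 18*(⅛)))) = 0*(-14/(-15 + (22/(-12) + 9/4))) = 0*(-14/(-15 + (22*(-1/12) + 9/4))) = 0*(-14/(-15 + (-11/6 + 9/4))) = 0*(-14/(-15 + 5/12)) = 0*(-14/(-175/12)) = 0*(-14*(-12/175)) = 0*(24/25) = 0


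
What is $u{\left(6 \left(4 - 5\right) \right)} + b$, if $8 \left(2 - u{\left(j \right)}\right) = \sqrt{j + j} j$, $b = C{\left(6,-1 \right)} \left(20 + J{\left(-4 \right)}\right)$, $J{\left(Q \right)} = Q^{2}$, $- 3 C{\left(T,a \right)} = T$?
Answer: $-70 + \frac{3 i \sqrt{3}}{2} \approx -70.0 + 2.5981 i$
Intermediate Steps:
$C{\left(T,a \right)} = - \frac{T}{3}$
$b = -72$ ($b = \left(- \frac{1}{3}\right) 6 \left(20 + \left(-4\right)^{2}\right) = - 2 \left(20 + 16\right) = \left(-2\right) 36 = -72$)
$u{\left(j \right)} = 2 - \frac{\sqrt{2} j^{\frac{3}{2}}}{8}$ ($u{\left(j \right)} = 2 - \frac{\sqrt{j + j} j}{8} = 2 - \frac{\sqrt{2 j} j}{8} = 2 - \frac{\sqrt{2} \sqrt{j} j}{8} = 2 - \frac{\sqrt{2} j^{\frac{3}{2}}}{8}$)
$u{\left(6 \left(4 - 5\right) \right)} + b = \left(2 - \frac{\sqrt{2} \left(6 \left(4 - 5\right)\right)^{\frac{3}{2}}}{8}\right) - 72 = \left(2 - \frac{\sqrt{2} \left(6 \left(-1\right)\right)^{\frac{3}{2}}}{8}\right) - 72 = \left(2 - \frac{\sqrt{2} \left(-6\right)^{\frac{3}{2}}}{8}\right) - 72 = \left(2 - \frac{\sqrt{2} \left(- 6 i \sqrt{6}\right)}{8}\right) - 72 = \left(2 + \frac{3 i \sqrt{3}}{2}\right) - 72 = -70 + \frac{3 i \sqrt{3}}{2}$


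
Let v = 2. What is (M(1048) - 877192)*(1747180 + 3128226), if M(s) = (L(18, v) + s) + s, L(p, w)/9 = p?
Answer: -4265658473204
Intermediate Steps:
L(p, w) = 9*p
M(s) = 162 + 2*s (M(s) = (9*18 + s) + s = (162 + s) + s = 162 + 2*s)
(M(1048) - 877192)*(1747180 + 3128226) = ((162 + 2*1048) - 877192)*(1747180 + 3128226) = ((162 + 2096) - 877192)*4875406 = (2258 - 877192)*4875406 = -874934*4875406 = -4265658473204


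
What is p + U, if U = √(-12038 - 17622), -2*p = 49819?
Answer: -49819/2 + 2*I*√7415 ≈ -24910.0 + 172.22*I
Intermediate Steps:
p = -49819/2 (p = -½*49819 = -49819/2 ≈ -24910.)
U = 2*I*√7415 (U = √(-29660) = 2*I*√7415 ≈ 172.22*I)
p + U = -49819/2 + 2*I*√7415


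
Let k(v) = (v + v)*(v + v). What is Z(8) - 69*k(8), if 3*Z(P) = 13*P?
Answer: -52888/3 ≈ -17629.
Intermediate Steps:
Z(P) = 13*P/3 (Z(P) = (13*P)/3 = 13*P/3)
k(v) = 4*v² (k(v) = (2*v)*(2*v) = 4*v²)
Z(8) - 69*k(8) = (13/3)*8 - 276*8² = 104/3 - 276*64 = 104/3 - 69*256 = 104/3 - 17664 = -52888/3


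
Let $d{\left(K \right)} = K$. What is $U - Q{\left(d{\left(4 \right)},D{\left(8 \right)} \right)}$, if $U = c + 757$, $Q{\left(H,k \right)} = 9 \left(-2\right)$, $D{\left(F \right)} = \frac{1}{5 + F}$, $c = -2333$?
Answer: $-1558$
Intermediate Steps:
$Q{\left(H,k \right)} = -18$
$U = -1576$ ($U = -2333 + 757 = -1576$)
$U - Q{\left(d{\left(4 \right)},D{\left(8 \right)} \right)} = -1576 - -18 = -1576 + 18 = -1558$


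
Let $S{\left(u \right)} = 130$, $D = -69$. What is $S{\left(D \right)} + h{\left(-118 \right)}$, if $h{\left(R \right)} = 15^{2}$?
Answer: $355$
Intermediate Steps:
$h{\left(R \right)} = 225$
$S{\left(D \right)} + h{\left(-118 \right)} = 130 + 225 = 355$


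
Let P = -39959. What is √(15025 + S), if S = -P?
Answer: 2*√13746 ≈ 234.49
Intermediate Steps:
S = 39959 (S = -1*(-39959) = 39959)
√(15025 + S) = √(15025 + 39959) = √54984 = 2*√13746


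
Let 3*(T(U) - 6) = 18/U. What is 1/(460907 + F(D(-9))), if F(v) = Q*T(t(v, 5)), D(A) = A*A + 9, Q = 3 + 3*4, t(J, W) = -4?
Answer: 2/921949 ≈ 2.1693e-6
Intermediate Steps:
Q = 15 (Q = 3 + 12 = 15)
T(U) = 6 + 6/U (T(U) = 6 + (18/U)/3 = 6 + 6/U)
D(A) = 9 + A² (D(A) = A² + 9 = 9 + A²)
F(v) = 135/2 (F(v) = 15*(6 + 6/(-4)) = 15*(6 + 6*(-¼)) = 15*(6 - 3/2) = 15*(9/2) = 135/2)
1/(460907 + F(D(-9))) = 1/(460907 + 135/2) = 1/(921949/2) = 2/921949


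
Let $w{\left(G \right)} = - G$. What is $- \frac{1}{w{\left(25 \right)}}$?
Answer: $\frac{1}{25} \approx 0.04$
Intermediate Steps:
$- \frac{1}{w{\left(25 \right)}} = - \frac{1}{\left(-1\right) 25} = - \frac{1}{-25} = \left(-1\right) \left(- \frac{1}{25}\right) = \frac{1}{25}$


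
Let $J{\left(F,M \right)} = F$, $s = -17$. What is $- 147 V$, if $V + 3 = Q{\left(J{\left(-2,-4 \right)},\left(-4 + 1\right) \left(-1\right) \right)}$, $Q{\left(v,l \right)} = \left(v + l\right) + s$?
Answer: $2793$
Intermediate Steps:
$Q{\left(v,l \right)} = -17 + l + v$ ($Q{\left(v,l \right)} = \left(v + l\right) - 17 = \left(l + v\right) - 17 = -17 + l + v$)
$V = -19$ ($V = -3 - \left(19 - \left(-4 + 1\right) \left(-1\right)\right) = -3 - 16 = -19$)
$- 147 V = \left(-147\right) \left(-19\right) = 2793$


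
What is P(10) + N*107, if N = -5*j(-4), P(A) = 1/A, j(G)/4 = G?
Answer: 85601/10 ≈ 8560.1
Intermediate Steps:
j(G) = 4*G
N = 80 (N = -20*(-4) = -5*(-16) = 80)
P(10) + N*107 = 1/10 + 80*107 = 1/10 + 8560 = 85601/10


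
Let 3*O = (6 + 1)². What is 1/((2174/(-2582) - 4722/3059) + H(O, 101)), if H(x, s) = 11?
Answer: 3949169/34019624 ≈ 0.11609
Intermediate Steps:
O = 49/3 (O = (6 + 1)²/3 = (⅓)*7² = (⅓)*49 = 49/3 ≈ 16.333)
1/((2174/(-2582) - 4722/3059) + H(O, 101)) = 1/((2174/(-2582) - 4722/3059) + 11) = 1/((2174*(-1/2582) - 4722*1/3059) + 11) = 1/((-1087/1291 - 4722/3059) + 11) = 1/(-9421235/3949169 + 11) = 1/(34019624/3949169) = 3949169/34019624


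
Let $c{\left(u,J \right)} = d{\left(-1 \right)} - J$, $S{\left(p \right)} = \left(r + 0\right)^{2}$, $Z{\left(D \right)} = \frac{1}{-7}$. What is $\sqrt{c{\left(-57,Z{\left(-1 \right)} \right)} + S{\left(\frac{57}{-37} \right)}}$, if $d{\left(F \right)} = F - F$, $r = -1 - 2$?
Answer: $\frac{8 \sqrt{7}}{7} \approx 3.0237$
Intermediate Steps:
$r = -3$ ($r = -1 - 2 = -3$)
$Z{\left(D \right)} = - \frac{1}{7}$
$d{\left(F \right)} = 0$
$S{\left(p \right)} = 9$ ($S{\left(p \right)} = \left(-3 + 0\right)^{2} = \left(-3\right)^{2} = 9$)
$c{\left(u,J \right)} = - J$ ($c{\left(u,J \right)} = 0 - J = - J$)
$\sqrt{c{\left(-57,Z{\left(-1 \right)} \right)} + S{\left(\frac{57}{-37} \right)}} = \sqrt{\left(-1\right) \left(- \frac{1}{7}\right) + 9} = \sqrt{\frac{1}{7} + 9} = \sqrt{\frac{64}{7}} = \frac{8 \sqrt{7}}{7}$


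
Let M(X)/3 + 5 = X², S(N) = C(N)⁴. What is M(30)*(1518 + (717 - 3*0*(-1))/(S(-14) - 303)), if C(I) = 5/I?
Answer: 47366353075770/11639423 ≈ 4.0695e+6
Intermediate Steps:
S(N) = 625/N⁴ (S(N) = (5/N)⁴ = 625/N⁴)
M(X) = -15 + 3*X²
M(30)*(1518 + (717 - 3*0*(-1))/(S(-14) - 303)) = (-15 + 3*30²)*(1518 + (717 - 3*0*(-1))/(625/(-14)⁴ - 303)) = (-15 + 3*900)*(1518 + (717 + 0*(-1))/(625*(1/38416) - 303)) = (-15 + 2700)*(1518 + (717 + 0)/(625/38416 - 303)) = 2685*(1518 + 717/(-11639423/38416)) = 2685*(1518 + 717*(-38416/11639423)) = 2685*(1518 - 27544272/11639423) = 2685*(17641099842/11639423) = 47366353075770/11639423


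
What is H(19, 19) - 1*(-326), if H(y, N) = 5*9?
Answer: 371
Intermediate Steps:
H(y, N) = 45
H(19, 19) - 1*(-326) = 45 - 1*(-326) = 45 + 326 = 371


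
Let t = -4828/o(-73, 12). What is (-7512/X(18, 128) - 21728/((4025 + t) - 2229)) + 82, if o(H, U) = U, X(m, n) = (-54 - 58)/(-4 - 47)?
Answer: -196336697/58534 ≈ -3354.2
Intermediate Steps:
X(m, n) = 112/51 (X(m, n) = -112/(-51) = -112*(-1/51) = 112/51)
t = -1207/3 (t = -4828/12 = -4828*1/12 = -1207/3 ≈ -402.33)
(-7512/X(18, 128) - 21728/((4025 + t) - 2229)) + 82 = (-7512/112/51 - 21728/((4025 - 1207/3) - 2229)) + 82 = (-7512*51/112 - 21728/(10868/3 - 2229)) + 82 = (-47889/14 - 21728/4181/3) + 82 = (-47889/14 - 21728*3/4181) + 82 = (-47889/14 - 65184/4181) + 82 = -201136485/58534 + 82 = -196336697/58534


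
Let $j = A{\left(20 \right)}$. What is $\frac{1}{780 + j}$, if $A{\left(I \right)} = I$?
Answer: $\frac{1}{800} \approx 0.00125$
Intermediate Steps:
$j = 20$
$\frac{1}{780 + j} = \frac{1}{780 + 20} = \frac{1}{800}$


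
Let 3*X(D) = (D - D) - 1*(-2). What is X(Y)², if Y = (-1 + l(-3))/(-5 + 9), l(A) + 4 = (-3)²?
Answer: 4/9 ≈ 0.44444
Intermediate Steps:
l(A) = 5 (l(A) = -4 + (-3)² = -4 + 9 = 5)
Y = 1 (Y = (-1 + 5)/(-5 + 9) = 4/4 = 4*(¼) = 1)
X(D) = ⅔ (X(D) = ((D - D) - 1*(-2))/3 = (0 + 2)/3 = (⅓)*2 = ⅔)
X(Y)² = (⅔)² = 4/9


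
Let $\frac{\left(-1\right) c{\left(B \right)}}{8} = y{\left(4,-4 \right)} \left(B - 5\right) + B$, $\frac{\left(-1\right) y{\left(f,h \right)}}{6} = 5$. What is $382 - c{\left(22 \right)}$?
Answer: $-3522$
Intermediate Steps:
$y{\left(f,h \right)} = -30$ ($y{\left(f,h \right)} = \left(-6\right) 5 = -30$)
$c{\left(B \right)} = -1200 + 232 B$ ($c{\left(B \right)} = - 8 \left(- 30 \left(B - 5\right) + B\right) = - 8 \left(- 30 \left(-5 + B\right) + B\right) = - 8 \left(\left(150 - 30 B\right) + B\right) = - 8 \left(150 - 29 B\right) = -1200 + 232 B$)
$382 - c{\left(22 \right)} = 382 - \left(-1200 + 232 \cdot 22\right) = 382 - \left(-1200 + 5104\right) = 382 - 3904 = -3522$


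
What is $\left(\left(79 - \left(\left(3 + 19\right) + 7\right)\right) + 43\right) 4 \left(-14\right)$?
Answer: $-5208$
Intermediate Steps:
$\left(\left(79 - \left(\left(3 + 19\right) + 7\right)\right) + 43\right) 4 \left(-14\right) = \left(\left(79 - \left(22 + 7\right)\right) + 43\right) \left(-56\right) = \left(\left(79 - 29\right) + 43\right) \left(-56\right) = \left(50 + 43\right) \left(-56\right) = 93 \left(-56\right) = -5208$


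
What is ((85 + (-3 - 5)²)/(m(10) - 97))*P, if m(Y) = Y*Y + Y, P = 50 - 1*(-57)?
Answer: 15943/13 ≈ 1226.4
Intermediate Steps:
P = 107 (P = 50 + 57 = 107)
m(Y) = Y + Y² (m(Y) = Y² + Y = Y + Y²)
((85 + (-3 - 5)²)/(m(10) - 97))*P = ((85 + (-3 - 5)²)/(10*(1 + 10) - 97))*107 = ((85 + (-8)²)/(10*11 - 97))*107 = ((85 + 64)/(110 - 97))*107 = (149/13)*107 = 15943/13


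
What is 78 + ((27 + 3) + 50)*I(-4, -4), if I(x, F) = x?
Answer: -242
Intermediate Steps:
78 + ((27 + 3) + 50)*I(-4, -4) = 78 + ((27 + 3) + 50)*(-4) = 78 + (30 + 50)*(-4) = 78 + 80*(-4) = 78 - 320 = -242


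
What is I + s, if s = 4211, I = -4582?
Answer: -371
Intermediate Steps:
I + s = -4582 + 4211 = -371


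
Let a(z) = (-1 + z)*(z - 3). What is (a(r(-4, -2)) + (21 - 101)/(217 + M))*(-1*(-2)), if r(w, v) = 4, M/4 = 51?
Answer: 2366/421 ≈ 5.6199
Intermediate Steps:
M = 204 (M = 4*51 = 204)
a(z) = (-1 + z)*(-3 + z)
(a(r(-4, -2)) + (21 - 101)/(217 + M))*(-1*(-2)) = ((3 + 4**2 - 4*4) + (21 - 101)/(217 + 204))*(-1*(-2)) = ((3 + 16 - 16) - 80/421)*2 = (3 - 80*1/421)*2 = (3 - 80/421)*2 = (1183/421)*2 = 2366/421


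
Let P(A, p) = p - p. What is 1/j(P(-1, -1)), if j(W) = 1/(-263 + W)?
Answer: -263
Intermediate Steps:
P(A, p) = 0
1/j(P(-1, -1)) = 1/(1/(-263 + 0)) = 1/(1/(-263)) = 1/(-1/263) = -263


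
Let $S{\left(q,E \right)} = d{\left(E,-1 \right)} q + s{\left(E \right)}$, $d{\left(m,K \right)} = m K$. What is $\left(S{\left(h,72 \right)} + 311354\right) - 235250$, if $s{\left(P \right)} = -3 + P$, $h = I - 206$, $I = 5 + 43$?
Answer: $87549$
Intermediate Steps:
$I = 48$
$h = -158$ ($h = 48 - 206 = -158$)
$d{\left(m,K \right)} = K m$
$S{\left(q,E \right)} = -3 + E - E q$ ($S{\left(q,E \right)} = - E q + \left(-3 + E\right) = -3 + E - E q$)
$\left(S{\left(h,72 \right)} + 311354\right) - 235250 = \left(\left(-3 + 72 - 72 \left(-158\right)\right) + 311354\right) - 235250 = \left(\left(-3 + 72 + 11376\right) + 311354\right) - 235250 = \left(11445 + 311354\right) - 235250 = 322799 - 235250 = 87549$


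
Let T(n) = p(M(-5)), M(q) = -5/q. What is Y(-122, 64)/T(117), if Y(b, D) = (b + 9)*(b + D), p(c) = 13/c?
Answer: 6554/13 ≈ 504.15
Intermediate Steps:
T(n) = 13 (T(n) = 13/((-5/(-5))) = 13/((-5*(-⅕))) = 13/1 = 13*1 = 13)
Y(b, D) = (9 + b)*(D + b)
Y(-122, 64)/T(117) = ((-122)² + 9*64 + 9*(-122) + 64*(-122))/13 = (14884 + 576 - 1098 - 7808)*(1/13) = 6554*(1/13) = 6554/13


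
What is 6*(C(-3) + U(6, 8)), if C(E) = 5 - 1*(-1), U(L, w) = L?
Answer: 72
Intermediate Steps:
C(E) = 6 (C(E) = 5 + 1 = 6)
6*(C(-3) + U(6, 8)) = 6*(6 + 6) = 6*12 = 72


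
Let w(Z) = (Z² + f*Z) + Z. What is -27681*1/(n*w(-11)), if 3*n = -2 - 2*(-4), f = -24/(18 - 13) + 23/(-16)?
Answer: -369080/4763 ≈ -77.489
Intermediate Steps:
f = -499/80 (f = -24/5 + 23*(-1/16) = -24*⅕ - 23/16 = -24/5 - 23/16 = -499/80 ≈ -6.2375)
n = 2 (n = (-2 - 2*(-4))/3 = (-2 + 8)/3 = (⅓)*6 = 2)
w(Z) = Z² - 419*Z/80 (w(Z) = (Z² - 499*Z/80) + Z = Z² - 419*Z/80)
-27681*1/(n*w(-11)) = -27681*(-40/(11*(-419 + 80*(-11)))) = -27681*(-40/(11*(-419 - 880))) = -27681/(2*((1/80)*(-11)*(-1299))) = -27681/(2*(14289/80)) = -27681/14289/40 = -27681*40/14289 = -369080/4763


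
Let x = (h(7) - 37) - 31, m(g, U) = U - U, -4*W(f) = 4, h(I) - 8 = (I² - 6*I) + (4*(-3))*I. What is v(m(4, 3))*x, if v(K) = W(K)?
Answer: 137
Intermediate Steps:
h(I) = 8 + I² - 18*I (h(I) = 8 + ((I² - 6*I) + (4*(-3))*I) = 8 + ((I² - 6*I) - 12*I) = 8 + (I² - 18*I) = 8 + I² - 18*I)
W(f) = -1 (W(f) = -¼*4 = -1)
m(g, U) = 0
x = -137 (x = ((8 + 7² - 18*7) - 37) - 31 = ((8 + 49 - 126) - 37) - 31 = (-69 - 37) - 31 = -106 - 31 = -137)
v(K) = -1
v(m(4, 3))*x = -1*(-137) = 137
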